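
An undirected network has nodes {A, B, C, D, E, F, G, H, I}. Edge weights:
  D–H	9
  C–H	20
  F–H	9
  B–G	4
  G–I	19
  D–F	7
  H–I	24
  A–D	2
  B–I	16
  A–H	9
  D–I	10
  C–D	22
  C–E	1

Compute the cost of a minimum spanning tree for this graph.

69

Grow the tree from A using Prim:
Step 1: cheapest edge leaving the tree is A–D (2); add D.
Step 2: cheapest edge leaving the tree is D–F (7); add F.
Step 3: cheapest edge leaving the tree is A–H (9); add H.
Step 4: cheapest edge leaving the tree is D–I (10); add I.
Step 5: cheapest edge leaving the tree is B–I (16); add B.
Step 6: cheapest edge leaving the tree is B–G (4); add G.
Step 7: cheapest edge leaving the tree is C–H (20); add C.
Step 8: cheapest edge leaving the tree is C–E (1); add E.
MST edges: A–D, D–F, A–H, D–I, B–I, B–G, C–H, C–E; total weight 2+7+9+10+16+4+20+1 = 69.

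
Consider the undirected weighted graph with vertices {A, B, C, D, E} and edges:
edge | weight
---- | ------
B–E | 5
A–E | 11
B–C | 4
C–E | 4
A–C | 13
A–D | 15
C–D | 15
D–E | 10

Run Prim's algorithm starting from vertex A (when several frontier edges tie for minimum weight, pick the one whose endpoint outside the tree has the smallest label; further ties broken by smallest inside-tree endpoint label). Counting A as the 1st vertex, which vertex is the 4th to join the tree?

B

Prim, starting at A.
Step 1: frontier [A–E 11, A–C 13, A–D 15] → take A–E (11); add E.
Step 2: frontier [A–C 13, A–D 15, C–E 4, B–E 5, D–E 10] → take C–E (4); add C.
Step 3: frontier [A–D 15, B–C 4, C–D 15, B–E 5, D–E 10] → take B–C (4); add B.
Step 4: frontier [A–D 15, C–D 15, D–E 10] → take D–E (10); add D.
Vertex order: A, E, C, B, D. The 4th vertex is B.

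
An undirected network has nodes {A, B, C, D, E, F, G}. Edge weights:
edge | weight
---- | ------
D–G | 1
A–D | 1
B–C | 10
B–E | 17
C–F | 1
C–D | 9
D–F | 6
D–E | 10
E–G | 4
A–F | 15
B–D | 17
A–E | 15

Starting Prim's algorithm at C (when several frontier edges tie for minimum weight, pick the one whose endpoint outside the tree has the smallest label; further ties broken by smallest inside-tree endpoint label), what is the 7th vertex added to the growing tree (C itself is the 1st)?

B

Prim, starting at C.
Step 1: cheapest edge leaving the tree is C–F (1); add F.
Step 2: cheapest edge leaving the tree is D–F (6); add D.
Step 3: cheapest edge leaving the tree is A–D (1); add A.
Step 4: cheapest edge leaving the tree is D–G (1); add G.
Step 5: cheapest edge leaving the tree is E–G (4); add E.
Step 6: cheapest edge leaving the tree is B–C (10); add B.
Vertex order: C, F, D, A, G, E, B. The 7th vertex is B.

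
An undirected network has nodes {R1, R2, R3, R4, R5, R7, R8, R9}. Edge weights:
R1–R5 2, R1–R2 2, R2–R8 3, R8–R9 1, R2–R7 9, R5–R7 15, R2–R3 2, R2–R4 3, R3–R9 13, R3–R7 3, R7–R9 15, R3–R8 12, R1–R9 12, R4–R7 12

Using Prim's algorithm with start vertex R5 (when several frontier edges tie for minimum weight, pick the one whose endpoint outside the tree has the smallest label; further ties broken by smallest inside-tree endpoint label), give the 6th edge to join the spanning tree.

Prim, starting at R5.
Step 1: frontier [R1–R5 2, R5–R7 15] → take R1–R5 (2); add R1.
Step 2: frontier [R1–R2 2, R1–R9 12, R5–R7 15] → take R1–R2 (2); add R2.
Step 3: frontier [R1–R9 12, R2–R3 2, R2–R4 3, R2–R8 3, R2–R7 9, R5–R7 15] → take R2–R3 (2); add R3.
Step 4: frontier [R1–R9 12, R2–R4 3, R2–R8 3, R2–R7 9, R3–R7 3, R3–R8 12, R3–R9 13, R5–R7 15] → take R2–R4 (3); add R4.
Step 5: frontier [R1–R9 12, R2–R8 3, R2–R7 9, R3–R7 3, R3–R8 12, R3–R9 13, R4–R7 12, R5–R7 15] → take R3–R7 (3); add R7.
Step 6: frontier [R1–R9 12, R2–R8 3, R3–R8 12, R3–R9 13, R7–R9 15] → take R2–R8 (3); add R8.
Step 7: frontier [R1–R9 12, R3–R9 13, R7–R9 15, R8–R9 1] → take R8–R9 (1); add R9.
The 6th edge added is R2–R8.

R2-R8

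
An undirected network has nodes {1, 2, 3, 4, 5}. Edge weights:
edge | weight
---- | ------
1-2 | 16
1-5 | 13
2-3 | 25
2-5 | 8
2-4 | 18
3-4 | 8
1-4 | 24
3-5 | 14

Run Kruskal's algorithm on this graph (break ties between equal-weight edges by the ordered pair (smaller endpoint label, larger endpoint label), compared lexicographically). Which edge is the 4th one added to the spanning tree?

3-5

Sort edges by weight, then run Kruskal:
2-5 (8): add — endpoints in different components.
3-4 (8): add — endpoints in different components.
1-5 (13): add — endpoints in different components.
3-5 (14): add — endpoints in different components.
The 4th edge added is 3-5.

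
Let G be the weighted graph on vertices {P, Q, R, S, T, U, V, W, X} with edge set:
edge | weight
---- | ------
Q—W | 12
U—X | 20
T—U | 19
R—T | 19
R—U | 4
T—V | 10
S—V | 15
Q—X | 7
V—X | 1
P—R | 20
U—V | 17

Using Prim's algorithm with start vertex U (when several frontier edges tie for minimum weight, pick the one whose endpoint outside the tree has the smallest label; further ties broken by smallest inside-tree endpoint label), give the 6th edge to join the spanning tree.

Prim, starting at U.
Step 1: frontier [R—U 4, U—V 17, T—U 19, U—X 20] → take R—U (4); add R.
Step 2: frontier [R—T 19, P—R 20, U—V 17, T—U 19, U—X 20] → take U—V (17); add V.
Step 3: frontier [R—T 19, P—R 20, T—U 19, U—X 20, V—X 1, T—V 10, S—V 15] → take V—X (1); add X.
Step 4: frontier [R—T 19, P—R 20, T—U 19, T—V 10, S—V 15, Q—X 7] → take Q—X (7); add Q.
Step 5: frontier [Q—W 12, R—T 19, P—R 20, T—U 19, T—V 10, S—V 15] → take T—V (10); add T.
Step 6: frontier [Q—W 12, P—R 20, S—V 15] → take Q—W (12); add W.
Step 7: frontier [P—R 20, S—V 15] → take S—V (15); add S.
Step 8: frontier [P—R 20] → take P—R (20); add P.
The 6th edge added is Q—W.

Q-W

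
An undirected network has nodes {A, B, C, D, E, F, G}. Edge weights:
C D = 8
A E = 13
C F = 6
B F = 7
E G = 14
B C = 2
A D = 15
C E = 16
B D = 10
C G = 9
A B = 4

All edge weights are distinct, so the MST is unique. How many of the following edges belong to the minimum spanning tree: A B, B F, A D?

1

Sort edges by weight, then run Kruskal:
B C (2): add — endpoints in different components.
A B (4): add — endpoints in different components.
C F (6): add — endpoints in different components.
B F (7): skip — B and F already connected.
C D (8): add — endpoints in different components.
C G (9): add — endpoints in different components.
B D (10): skip — B and D already connected.
A E (13): add — endpoints in different components.
MST edge set: {B C, A B, C F, C D, C G, A E}.
Of the listed edges, {A B} are in the MST → 1.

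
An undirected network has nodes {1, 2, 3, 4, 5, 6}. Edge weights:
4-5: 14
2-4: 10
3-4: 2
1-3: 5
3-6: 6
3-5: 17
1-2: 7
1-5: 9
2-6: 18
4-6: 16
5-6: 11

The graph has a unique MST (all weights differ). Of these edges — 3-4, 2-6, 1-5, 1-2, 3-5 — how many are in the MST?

3

Kruskal: consider edges lightest-first.
3-4 (2): add — endpoints in different components.
1-3 (5): add — endpoints in different components.
3-6 (6): add — endpoints in different components.
1-2 (7): add — endpoints in different components.
1-5 (9): add — endpoints in different components.
MST edge set: {3-4, 1-3, 3-6, 1-2, 1-5}.
Of the listed edges, {3-4, 1-5, 1-2} are in the MST → 3.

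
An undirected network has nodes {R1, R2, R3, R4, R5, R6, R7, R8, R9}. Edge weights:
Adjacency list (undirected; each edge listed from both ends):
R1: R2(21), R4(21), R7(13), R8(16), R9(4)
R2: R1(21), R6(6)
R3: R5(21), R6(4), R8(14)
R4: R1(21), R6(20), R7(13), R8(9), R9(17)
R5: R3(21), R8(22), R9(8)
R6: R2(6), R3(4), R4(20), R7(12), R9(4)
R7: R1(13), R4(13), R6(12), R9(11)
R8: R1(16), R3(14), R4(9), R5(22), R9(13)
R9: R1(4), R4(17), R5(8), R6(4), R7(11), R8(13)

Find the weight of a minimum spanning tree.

Kruskal: consider edges lightest-first.
R1-R9 (4): add — endpoints in different components.
R3-R6 (4): add — endpoints in different components.
R6-R9 (4): add — endpoints in different components.
R2-R6 (6): add — endpoints in different components.
R5-R9 (8): add — endpoints in different components.
R4-R8 (9): add — endpoints in different components.
R7-R9 (11): add — endpoints in different components.
R6-R7 (12): skip — R7 and R6 already connected.
R1-R7 (13): skip — R1 and R7 already connected.
R4-R7 (13): add — endpoints in different components.
MST edges: R1-R9, R3-R6, R6-R9, R2-R6, R5-R9, R4-R8, R7-R9, R4-R7; total weight 4+4+4+6+8+9+11+13 = 59.

59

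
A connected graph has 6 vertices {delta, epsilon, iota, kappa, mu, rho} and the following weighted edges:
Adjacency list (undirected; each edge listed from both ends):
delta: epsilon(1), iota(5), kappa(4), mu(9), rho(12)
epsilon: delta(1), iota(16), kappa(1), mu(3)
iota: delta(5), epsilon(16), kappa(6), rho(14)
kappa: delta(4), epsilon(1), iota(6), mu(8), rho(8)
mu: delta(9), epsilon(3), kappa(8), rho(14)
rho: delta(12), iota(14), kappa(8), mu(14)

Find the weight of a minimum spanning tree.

Grow the tree from delta using Prim:
Step 1: cheapest edge leaving the tree is delta—epsilon (1); add epsilon.
Step 2: cheapest edge leaving the tree is epsilon—kappa (1); add kappa.
Step 3: cheapest edge leaving the tree is epsilon—mu (3); add mu.
Step 4: cheapest edge leaving the tree is delta—iota (5); add iota.
Step 5: cheapest edge leaving the tree is kappa—rho (8); add rho.
MST edges: delta—epsilon, epsilon—kappa, epsilon—mu, delta—iota, kappa—rho; total weight 1+1+3+5+8 = 18.

18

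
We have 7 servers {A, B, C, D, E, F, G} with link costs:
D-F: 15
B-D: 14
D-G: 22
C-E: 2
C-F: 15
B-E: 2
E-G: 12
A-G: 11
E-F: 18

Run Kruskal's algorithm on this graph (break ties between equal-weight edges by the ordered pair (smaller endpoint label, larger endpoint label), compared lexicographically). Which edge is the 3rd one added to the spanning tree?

A-G

Sort edges by weight, then run Kruskal:
B-E (2): add — endpoints in different components.
C-E (2): add — endpoints in different components.
A-G (11): add — endpoints in different components.
E-G (12): add — endpoints in different components.
B-D (14): add — endpoints in different components.
C-F (15): add — endpoints in different components.
The 3rd edge added is A-G.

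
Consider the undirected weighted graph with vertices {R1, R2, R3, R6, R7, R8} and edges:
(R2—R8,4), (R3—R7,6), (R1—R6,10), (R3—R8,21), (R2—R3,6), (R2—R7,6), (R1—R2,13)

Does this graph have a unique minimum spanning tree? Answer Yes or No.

Kruskal's algorithm — process edges by increasing weight (ties by edge label):
R2—R8 (4): add — endpoints in different components.
R2—R3 (6): add — endpoints in different components.
R2—R7 (6): add — endpoints in different components.
R3—R7 (6): skip — R3 and R7 already connected.
R1—R6 (10): add — endpoints in different components.
R1—R2 (13): add — endpoints in different components.
Non-tree edge R3—R7 has weight 6, equal to the heaviest edge on its tree cycle — swapping gives another MST of the same weight. Not unique.

No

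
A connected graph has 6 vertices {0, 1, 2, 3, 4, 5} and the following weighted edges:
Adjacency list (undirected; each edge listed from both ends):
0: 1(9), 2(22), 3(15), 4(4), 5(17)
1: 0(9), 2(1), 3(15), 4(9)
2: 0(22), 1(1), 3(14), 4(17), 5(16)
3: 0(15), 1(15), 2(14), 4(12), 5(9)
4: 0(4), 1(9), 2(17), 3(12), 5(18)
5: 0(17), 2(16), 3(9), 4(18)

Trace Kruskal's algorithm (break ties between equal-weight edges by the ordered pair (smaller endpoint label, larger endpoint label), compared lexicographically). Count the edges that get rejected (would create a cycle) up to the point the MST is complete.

1

Kruskal's algorithm — process edges by increasing weight (ties by edge label):
1—2 (1): add — endpoints in different components.
0—4 (4): add — endpoints in different components.
0—1 (9): add — endpoints in different components.
1—4 (9): skip — 1 and 4 already connected.
3—5 (9): add — endpoints in different components.
3—4 (12): add — endpoints in different components.
Edges rejected before the tree was complete: 1.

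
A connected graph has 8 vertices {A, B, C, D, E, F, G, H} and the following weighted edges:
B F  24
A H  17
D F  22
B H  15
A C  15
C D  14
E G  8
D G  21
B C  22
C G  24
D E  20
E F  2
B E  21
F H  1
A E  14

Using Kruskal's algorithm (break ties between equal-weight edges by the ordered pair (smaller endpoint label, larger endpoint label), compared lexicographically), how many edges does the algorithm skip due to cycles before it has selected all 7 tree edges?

0

Kruskal's algorithm — process edges by increasing weight (ties by edge label):
F H (1): add — endpoints in different components.
E F (2): add — endpoints in different components.
E G (8): add — endpoints in different components.
A E (14): add — endpoints in different components.
C D (14): add — endpoints in different components.
A C (15): add — endpoints in different components.
B H (15): add — endpoints in different components.
Edges rejected before the tree was complete: 0.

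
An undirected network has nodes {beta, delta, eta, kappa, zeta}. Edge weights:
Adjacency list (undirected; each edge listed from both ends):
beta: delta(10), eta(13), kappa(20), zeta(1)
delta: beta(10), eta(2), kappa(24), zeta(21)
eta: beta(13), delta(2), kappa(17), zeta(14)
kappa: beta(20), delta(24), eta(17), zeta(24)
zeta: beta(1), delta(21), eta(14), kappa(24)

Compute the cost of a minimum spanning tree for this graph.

Prim, starting at delta.
Step 1: frontier [delta eta 2, beta delta 10, delta zeta 21, delta kappa 24] → take delta eta (2); add eta.
Step 2: frontier [beta delta 10, delta zeta 21, delta kappa 24, beta eta 13, eta zeta 14, eta kappa 17] → take beta delta (10); add beta.
Step 3: frontier [beta zeta 1, beta kappa 20, delta zeta 21, delta kappa 24, eta zeta 14, eta kappa 17] → take beta zeta (1); add zeta.
Step 4: frontier [beta kappa 20, delta kappa 24, eta kappa 17, kappa zeta 24] → take eta kappa (17); add kappa.
MST edges: delta eta, beta delta, beta zeta, eta kappa; total weight 2+10+1+17 = 30.

30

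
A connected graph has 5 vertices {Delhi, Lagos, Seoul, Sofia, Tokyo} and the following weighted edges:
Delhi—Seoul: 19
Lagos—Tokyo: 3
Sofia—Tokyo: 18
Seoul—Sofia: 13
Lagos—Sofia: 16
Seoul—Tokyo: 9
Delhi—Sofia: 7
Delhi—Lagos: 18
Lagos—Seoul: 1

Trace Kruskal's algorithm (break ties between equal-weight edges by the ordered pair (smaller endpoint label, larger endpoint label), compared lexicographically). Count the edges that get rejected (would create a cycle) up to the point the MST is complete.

1

Sort edges by weight, then run Kruskal:
Lagos—Seoul (1): add — endpoints in different components.
Lagos—Tokyo (3): add — endpoints in different components.
Delhi—Sofia (7): add — endpoints in different components.
Seoul—Tokyo (9): skip — Tokyo and Seoul already connected.
Seoul—Sofia (13): add — endpoints in different components.
Edges rejected before the tree was complete: 1.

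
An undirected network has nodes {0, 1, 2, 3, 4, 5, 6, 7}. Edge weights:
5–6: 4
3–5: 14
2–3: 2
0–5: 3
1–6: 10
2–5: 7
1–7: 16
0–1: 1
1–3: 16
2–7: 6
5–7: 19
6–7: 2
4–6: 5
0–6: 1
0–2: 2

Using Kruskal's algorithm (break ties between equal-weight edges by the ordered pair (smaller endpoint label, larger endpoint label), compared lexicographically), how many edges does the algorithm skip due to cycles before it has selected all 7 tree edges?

Kruskal: consider edges lightest-first.
0–1 (1): add — endpoints in different components.
0–6 (1): add — endpoints in different components.
0–2 (2): add — endpoints in different components.
2–3 (2): add — endpoints in different components.
6–7 (2): add — endpoints in different components.
0–5 (3): add — endpoints in different components.
5–6 (4): skip — 5 and 6 already connected.
4–6 (5): add — endpoints in different components.
Edges rejected before the tree was complete: 1.

1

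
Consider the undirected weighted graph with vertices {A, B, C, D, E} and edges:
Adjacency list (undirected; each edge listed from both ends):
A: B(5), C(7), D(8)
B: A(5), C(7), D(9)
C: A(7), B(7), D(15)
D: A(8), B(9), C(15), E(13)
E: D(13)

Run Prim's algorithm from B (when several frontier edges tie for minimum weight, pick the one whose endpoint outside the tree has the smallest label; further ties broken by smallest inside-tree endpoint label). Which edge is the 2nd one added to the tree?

A-C

Grow the tree from B using Prim:
Step 1: frontier [A B 5, B C 7, B D 9] → take A B (5); add A.
Step 2: frontier [A C 7, A D 8, B C 7, B D 9] → take A C (7); add C.
Step 3: frontier [A D 8, B D 9, C D 15] → take A D (8); add D.
Step 4: frontier [D E 13] → take D E (13); add E.
The 2nd edge added is A C.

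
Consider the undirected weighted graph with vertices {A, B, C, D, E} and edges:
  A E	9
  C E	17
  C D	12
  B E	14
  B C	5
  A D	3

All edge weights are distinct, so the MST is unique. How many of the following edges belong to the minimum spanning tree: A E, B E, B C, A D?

3

Kruskal's algorithm — process edges by increasing weight (ties by edge label):
A D (3): add. Components now {A,D} {B} {C} {E}
B C (5): add. Components now {A,D} {B,C} {E}
A E (9): add. Components now {A,D,E} {B,C}
C D (12): add. Components now {A,B,C,D,E}
MST edge set: {A D, B C, A E, C D}.
Of the listed edges, {A E, B C, A D} are in the MST → 3.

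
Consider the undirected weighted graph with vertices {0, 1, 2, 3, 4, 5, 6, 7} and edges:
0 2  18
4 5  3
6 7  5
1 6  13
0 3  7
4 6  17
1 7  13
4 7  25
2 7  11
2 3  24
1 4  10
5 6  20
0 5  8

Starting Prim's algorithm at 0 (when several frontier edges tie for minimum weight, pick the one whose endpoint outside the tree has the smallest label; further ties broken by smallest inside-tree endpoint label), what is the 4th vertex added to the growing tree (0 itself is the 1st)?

4

Prim, starting at 0.
Step 1: cheapest edge leaving the tree is 0 3 (7); add 3.
Step 2: cheapest edge leaving the tree is 0 5 (8); add 5.
Step 3: cheapest edge leaving the tree is 4 5 (3); add 4.
Step 4: cheapest edge leaving the tree is 1 4 (10); add 1.
Step 5: cheapest edge leaving the tree is 1 6 (13); add 6.
Step 6: cheapest edge leaving the tree is 6 7 (5); add 7.
Step 7: cheapest edge leaving the tree is 2 7 (11); add 2.
Vertex order: 0, 3, 5, 4, 1, 6, 7, 2. The 4th vertex is 4.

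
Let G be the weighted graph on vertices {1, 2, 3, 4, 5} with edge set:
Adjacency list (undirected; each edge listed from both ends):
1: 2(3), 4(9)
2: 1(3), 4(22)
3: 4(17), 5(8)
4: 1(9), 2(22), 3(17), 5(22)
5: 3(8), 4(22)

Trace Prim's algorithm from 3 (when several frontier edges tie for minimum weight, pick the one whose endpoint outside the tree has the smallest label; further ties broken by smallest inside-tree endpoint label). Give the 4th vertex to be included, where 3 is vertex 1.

1

Grow the tree from 3 using Prim:
Step 1: frontier [3—5 8, 3—4 17] → take 3—5 (8); add 5.
Step 2: frontier [3—4 17, 4—5 22] → take 3—4 (17); add 4.
Step 3: frontier [1—4 9, 2—4 22] → take 1—4 (9); add 1.
Step 4: frontier [1—2 3, 2—4 22] → take 1—2 (3); add 2.
Vertex order: 3, 5, 4, 1, 2. The 4th vertex is 1.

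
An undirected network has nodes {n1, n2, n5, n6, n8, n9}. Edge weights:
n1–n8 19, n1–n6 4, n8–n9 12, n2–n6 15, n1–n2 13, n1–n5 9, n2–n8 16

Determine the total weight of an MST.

54

Prim's algorithm from n8:
Step 1: frontier [n8–n9 12, n2–n8 16, n1–n8 19] → take n8–n9 (12); add n9.
Step 2: frontier [n2–n8 16, n1–n8 19] → take n2–n8 (16); add n2.
Step 3: frontier [n1–n2 13, n2–n6 15, n1–n8 19] → take n1–n2 (13); add n1.
Step 4: frontier [n1–n6 4, n1–n5 9, n2–n6 15] → take n1–n6 (4); add n6.
Step 5: frontier [n1–n5 9] → take n1–n5 (9); add n5.
MST edges: n8–n9, n2–n8, n1–n2, n1–n6, n1–n5; total weight 12+16+13+4+9 = 54.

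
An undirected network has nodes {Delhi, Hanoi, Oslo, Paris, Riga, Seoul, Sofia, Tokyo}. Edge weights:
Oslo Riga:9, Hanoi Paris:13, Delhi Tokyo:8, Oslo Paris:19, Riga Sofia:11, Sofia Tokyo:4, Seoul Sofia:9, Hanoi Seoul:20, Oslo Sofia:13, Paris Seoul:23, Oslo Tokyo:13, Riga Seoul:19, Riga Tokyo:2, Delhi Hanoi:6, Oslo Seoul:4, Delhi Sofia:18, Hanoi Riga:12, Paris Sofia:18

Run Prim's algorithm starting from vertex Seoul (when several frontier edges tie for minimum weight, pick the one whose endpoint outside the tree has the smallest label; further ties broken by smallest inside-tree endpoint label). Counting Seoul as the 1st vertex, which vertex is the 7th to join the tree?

Hanoi

Prim's algorithm from Seoul:
Step 1: cheapest edge leaving the tree is Oslo Seoul (4); add Oslo.
Step 2: cheapest edge leaving the tree is Oslo Riga (9); add Riga.
Step 3: cheapest edge leaving the tree is Riga Tokyo (2); add Tokyo.
Step 4: cheapest edge leaving the tree is Sofia Tokyo (4); add Sofia.
Step 5: cheapest edge leaving the tree is Delhi Tokyo (8); add Delhi.
Step 6: cheapest edge leaving the tree is Delhi Hanoi (6); add Hanoi.
Step 7: cheapest edge leaving the tree is Hanoi Paris (13); add Paris.
Vertex order: Seoul, Oslo, Riga, Tokyo, Sofia, Delhi, Hanoi, Paris. The 7th vertex is Hanoi.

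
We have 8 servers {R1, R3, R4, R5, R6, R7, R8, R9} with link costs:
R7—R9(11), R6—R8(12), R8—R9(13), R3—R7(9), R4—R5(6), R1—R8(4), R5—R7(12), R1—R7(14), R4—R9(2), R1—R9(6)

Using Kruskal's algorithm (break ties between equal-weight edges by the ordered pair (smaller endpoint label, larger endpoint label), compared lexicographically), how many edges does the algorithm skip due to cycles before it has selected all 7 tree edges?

1

Kruskal: consider edges lightest-first.
R4—R9 (2): add — endpoints in different components.
R1—R8 (4): add — endpoints in different components.
R1—R9 (6): add — endpoints in different components.
R4—R5 (6): add — endpoints in different components.
R3—R7 (9): add — endpoints in different components.
R7—R9 (11): add — endpoints in different components.
R5—R7 (12): skip — R5 and R7 already connected.
R6—R8 (12): add — endpoints in different components.
Edges rejected before the tree was complete: 1.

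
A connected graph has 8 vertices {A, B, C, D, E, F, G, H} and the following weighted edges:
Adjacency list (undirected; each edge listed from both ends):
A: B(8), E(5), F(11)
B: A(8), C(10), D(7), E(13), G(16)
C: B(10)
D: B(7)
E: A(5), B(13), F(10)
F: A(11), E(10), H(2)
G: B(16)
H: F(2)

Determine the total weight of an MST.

58

Kruskal: consider edges lightest-first.
F—H (2): add — endpoints in different components.
A—E (5): add — endpoints in different components.
B—D (7): add — endpoints in different components.
A—B (8): add — endpoints in different components.
B—C (10): add — endpoints in different components.
E—F (10): add — endpoints in different components.
A—F (11): skip — A and F already connected.
B—E (13): skip — B and E already connected.
B—G (16): add — endpoints in different components.
MST edges: F—H, A—E, B—D, A—B, B—C, E—F, B—G; total weight 2+5+7+8+10+10+16 = 58.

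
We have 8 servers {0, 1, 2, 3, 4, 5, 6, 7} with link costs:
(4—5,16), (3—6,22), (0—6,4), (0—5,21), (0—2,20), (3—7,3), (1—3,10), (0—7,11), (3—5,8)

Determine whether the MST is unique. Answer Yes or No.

Kruskal's algorithm — process edges by increasing weight (ties by edge label):
3—7 (3): add — endpoints in different components.
0—6 (4): add — endpoints in different components.
3—5 (8): add — endpoints in different components.
1—3 (10): add — endpoints in different components.
0—7 (11): add — endpoints in different components.
4—5 (16): add — endpoints in different components.
0—2 (20): add — endpoints in different components.
Every non-tree edge has weight strictly greater than the heaviest edge on the tree path between its endpoints, so the MST is unique.

Yes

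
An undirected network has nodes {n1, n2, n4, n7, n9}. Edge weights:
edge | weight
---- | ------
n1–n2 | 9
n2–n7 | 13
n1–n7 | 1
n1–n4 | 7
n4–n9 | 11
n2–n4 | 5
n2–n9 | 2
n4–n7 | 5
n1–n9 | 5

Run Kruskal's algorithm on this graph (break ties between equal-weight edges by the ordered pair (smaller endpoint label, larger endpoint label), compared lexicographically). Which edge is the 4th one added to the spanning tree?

n2-n4

Kruskal: consider edges lightest-first.
n1–n7 (1): add. Components now {n1,n7} {n4} {n9} {n2}
n2–n9 (2): add. Components now {n1,n7} {n4} {n2,n9}
n1–n9 (5): add. Components now {n1,n2,n7,n9} {n4}
n2–n4 (5): add. Components now {n1,n2,n4,n7,n9}
The 4th edge added is n2–n4.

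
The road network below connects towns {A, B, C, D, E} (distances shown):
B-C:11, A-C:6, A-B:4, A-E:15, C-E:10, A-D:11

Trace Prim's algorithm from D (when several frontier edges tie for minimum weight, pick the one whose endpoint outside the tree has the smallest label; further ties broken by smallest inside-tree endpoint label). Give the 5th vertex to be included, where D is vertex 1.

E

Grow the tree from D using Prim:
Step 1: cheapest edge leaving the tree is A-D (11); add A.
Step 2: cheapest edge leaving the tree is A-B (4); add B.
Step 3: cheapest edge leaving the tree is A-C (6); add C.
Step 4: cheapest edge leaving the tree is C-E (10); add E.
Vertex order: D, A, B, C, E. The 5th vertex is E.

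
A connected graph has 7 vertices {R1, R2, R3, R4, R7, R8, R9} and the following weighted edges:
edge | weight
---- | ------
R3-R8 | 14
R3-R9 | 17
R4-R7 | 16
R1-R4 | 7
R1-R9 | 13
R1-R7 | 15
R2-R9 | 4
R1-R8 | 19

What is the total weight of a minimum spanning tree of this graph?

70

Kruskal: consider edges lightest-first.
R2-R9 (4): add. Components now {R4} {R7} {R2,R9} {R3} {R1} {R8}
R1-R4 (7): add. Components now {R1,R4} {R7} {R2,R9} {R3} {R8}
R1-R9 (13): add. Components now {R1,R2,R4,R9} {R7} {R3} {R8}
R3-R8 (14): add. Components now {R1,R2,R4,R9} {R7} {R3,R8}
R1-R7 (15): add. Components now {R1,R2,R4,R7,R9} {R3,R8}
R4-R7 (16): skip — R4 and R7 already connected.
R3-R9 (17): add. Components now {R1,R2,R3,R4,R7,R8,R9}
MST edges: R2-R9, R1-R4, R1-R9, R3-R8, R1-R7, R3-R9; total weight 4+7+13+14+15+17 = 70.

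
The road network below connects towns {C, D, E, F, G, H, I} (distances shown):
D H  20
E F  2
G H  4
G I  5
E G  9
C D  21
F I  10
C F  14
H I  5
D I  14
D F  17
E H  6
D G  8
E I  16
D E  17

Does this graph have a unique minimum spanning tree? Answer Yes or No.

No

Sort edges by weight, then run Kruskal:
E F (2): add — endpoints in different components.
G H (4): add — endpoints in different components.
G I (5): add — endpoints in different components.
H I (5): skip — H and I already connected.
E H (6): add — endpoints in different components.
D G (8): add — endpoints in different components.
E G (9): skip — E and G already connected.
F I (10): skip — F and I already connected.
C F (14): add — endpoints in different components.
Non-tree edge H I has weight 5, equal to the heaviest edge on its tree cycle — swapping gives another MST of the same weight. Not unique.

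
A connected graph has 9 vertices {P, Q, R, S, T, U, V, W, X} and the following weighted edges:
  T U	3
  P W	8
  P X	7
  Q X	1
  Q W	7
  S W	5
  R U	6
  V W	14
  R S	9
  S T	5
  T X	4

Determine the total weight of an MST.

45

Prim's algorithm from X:
Step 1: frontier [Q X 1, T X 4, P X 7] → take Q X (1); add Q.
Step 2: frontier [Q W 7, T X 4, P X 7] → take T X (4); add T.
Step 3: frontier [Q W 7, T U 3, S T 5, P X 7] → take T U (3); add U.
Step 4: frontier [Q W 7, S T 5, R U 6, P X 7] → take S T (5); add S.
Step 5: frontier [Q W 7, S W 5, R S 9, R U 6, P X 7] → take S W (5); add W.
Step 6: frontier [R S 9, R U 6, P W 8, V W 14, P X 7] → take R U (6); add R.
Step 7: frontier [P W 8, V W 14, P X 7] → take P X (7); add P.
Step 8: frontier [V W 14] → take V W (14); add V.
MST edges: Q X, T X, T U, S T, S W, R U, P X, V W; total weight 1+4+3+5+5+6+7+14 = 45.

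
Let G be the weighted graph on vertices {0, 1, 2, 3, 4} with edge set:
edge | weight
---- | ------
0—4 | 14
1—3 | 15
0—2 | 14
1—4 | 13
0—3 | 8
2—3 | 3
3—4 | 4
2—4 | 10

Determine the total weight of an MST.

28

Kruskal: consider edges lightest-first.
2—3 (3): add — endpoints in different components.
3—4 (4): add — endpoints in different components.
0—3 (8): add — endpoints in different components.
2—4 (10): skip — 2 and 4 already connected.
1—4 (13): add — endpoints in different components.
MST edges: 2—3, 3—4, 0—3, 1—4; total weight 3+4+8+13 = 28.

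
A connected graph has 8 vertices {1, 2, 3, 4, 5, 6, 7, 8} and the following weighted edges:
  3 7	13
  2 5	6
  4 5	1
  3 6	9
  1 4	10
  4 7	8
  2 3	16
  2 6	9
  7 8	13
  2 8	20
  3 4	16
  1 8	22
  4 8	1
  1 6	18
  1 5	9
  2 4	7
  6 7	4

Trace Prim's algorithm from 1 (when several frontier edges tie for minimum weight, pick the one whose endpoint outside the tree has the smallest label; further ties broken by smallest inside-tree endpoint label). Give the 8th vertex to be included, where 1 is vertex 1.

3

Prim, starting at 1.
Step 1: cheapest edge leaving the tree is 1 5 (9); add 5.
Step 2: cheapest edge leaving the tree is 4 5 (1); add 4.
Step 3: cheapest edge leaving the tree is 4 8 (1); add 8.
Step 4: cheapest edge leaving the tree is 2 5 (6); add 2.
Step 5: cheapest edge leaving the tree is 4 7 (8); add 7.
Step 6: cheapest edge leaving the tree is 6 7 (4); add 6.
Step 7: cheapest edge leaving the tree is 3 6 (9); add 3.
Vertex order: 1, 5, 4, 8, 2, 7, 6, 3. The 8th vertex is 3.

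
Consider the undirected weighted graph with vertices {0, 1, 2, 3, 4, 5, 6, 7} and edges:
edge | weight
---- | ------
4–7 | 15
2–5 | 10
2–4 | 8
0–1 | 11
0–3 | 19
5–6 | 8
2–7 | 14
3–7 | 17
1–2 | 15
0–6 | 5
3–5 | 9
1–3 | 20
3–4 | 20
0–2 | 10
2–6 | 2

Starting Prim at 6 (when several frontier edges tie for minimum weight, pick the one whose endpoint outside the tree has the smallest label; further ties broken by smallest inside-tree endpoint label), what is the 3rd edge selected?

Grow the tree from 6 using Prim:
Step 1: cheapest edge leaving the tree is 2–6 (2); add 2.
Step 2: cheapest edge leaving the tree is 0–6 (5); add 0.
Step 3: cheapest edge leaving the tree is 2–4 (8); add 4.
Step 4: cheapest edge leaving the tree is 5–6 (8); add 5.
Step 5: cheapest edge leaving the tree is 3–5 (9); add 3.
Step 6: cheapest edge leaving the tree is 0–1 (11); add 1.
Step 7: cheapest edge leaving the tree is 2–7 (14); add 7.
The 3rd edge added is 2–4.

2-4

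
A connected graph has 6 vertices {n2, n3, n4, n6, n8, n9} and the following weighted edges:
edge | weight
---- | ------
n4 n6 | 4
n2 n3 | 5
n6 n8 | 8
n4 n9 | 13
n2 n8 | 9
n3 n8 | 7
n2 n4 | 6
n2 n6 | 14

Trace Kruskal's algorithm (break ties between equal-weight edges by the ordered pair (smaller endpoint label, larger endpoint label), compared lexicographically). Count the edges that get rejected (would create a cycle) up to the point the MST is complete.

2

Kruskal's algorithm — process edges by increasing weight (ties by edge label):
n4 n6 (4): add — endpoints in different components.
n2 n3 (5): add — endpoints in different components.
n2 n4 (6): add — endpoints in different components.
n3 n8 (7): add — endpoints in different components.
n6 n8 (8): skip — n6 and n8 already connected.
n2 n8 (9): skip — n2 and n8 already connected.
n4 n9 (13): add — endpoints in different components.
Edges rejected before the tree was complete: 2.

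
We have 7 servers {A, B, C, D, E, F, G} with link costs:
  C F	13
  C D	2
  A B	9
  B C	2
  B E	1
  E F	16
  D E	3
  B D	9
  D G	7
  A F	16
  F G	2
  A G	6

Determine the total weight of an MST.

Kruskal's algorithm — process edges by increasing weight (ties by edge label):
B E (1): add. Components now {A} {B,E} {C} {D} {F} {G}
B C (2): add. Components now {A} {B,C,E} {D} {F} {G}
C D (2): add. Components now {A} {B,C,D,E} {F} {G}
F G (2): add. Components now {A} {B,C,D,E} {F,G}
D E (3): skip — D and E already connected.
A G (6): add. Components now {A,F,G} {B,C,D,E}
D G (7): add. Components now {A,B,C,D,E,F,G}
MST edges: B E, B C, C D, F G, A G, D G; total weight 1+2+2+2+6+7 = 20.

20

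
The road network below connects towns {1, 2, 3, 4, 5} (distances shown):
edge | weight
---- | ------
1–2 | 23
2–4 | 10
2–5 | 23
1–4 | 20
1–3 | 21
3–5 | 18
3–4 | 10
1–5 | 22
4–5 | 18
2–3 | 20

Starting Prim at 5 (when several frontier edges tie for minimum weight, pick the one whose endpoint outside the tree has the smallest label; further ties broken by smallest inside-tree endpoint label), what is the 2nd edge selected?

Prim's algorithm from 5:
Step 1: cheapest edge leaving the tree is 3–5 (18); add 3.
Step 2: cheapest edge leaving the tree is 3–4 (10); add 4.
Step 3: cheapest edge leaving the tree is 2–4 (10); add 2.
Step 4: cheapest edge leaving the tree is 1–4 (20); add 1.
The 2nd edge added is 3–4.

3-4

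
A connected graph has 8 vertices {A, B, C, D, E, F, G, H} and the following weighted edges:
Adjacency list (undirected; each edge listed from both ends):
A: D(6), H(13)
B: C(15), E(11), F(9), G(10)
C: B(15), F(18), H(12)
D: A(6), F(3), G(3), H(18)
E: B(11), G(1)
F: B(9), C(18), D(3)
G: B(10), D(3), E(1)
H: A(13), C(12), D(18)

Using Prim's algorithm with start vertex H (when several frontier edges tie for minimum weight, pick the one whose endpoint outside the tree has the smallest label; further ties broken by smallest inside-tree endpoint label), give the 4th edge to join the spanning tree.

D-F

Prim, starting at H.
Step 1: frontier [C H 12, A H 13, D H 18] → take C H (12); add C.
Step 2: frontier [B C 15, C F 18, A H 13, D H 18] → take A H (13); add A.
Step 3: frontier [A D 6, B C 15, C F 18, D H 18] → take A D (6); add D.
Step 4: frontier [B C 15, C F 18, D F 3, D G 3] → take D F (3); add F.
Step 5: frontier [B C 15, D G 3, B F 9] → take D G (3); add G.
Step 6: frontier [B C 15, B F 9, E G 1, B G 10] → take E G (1); add E.
Step 7: frontier [B C 15, B E 11, B F 9, B G 10] → take B F (9); add B.
The 4th edge added is D F.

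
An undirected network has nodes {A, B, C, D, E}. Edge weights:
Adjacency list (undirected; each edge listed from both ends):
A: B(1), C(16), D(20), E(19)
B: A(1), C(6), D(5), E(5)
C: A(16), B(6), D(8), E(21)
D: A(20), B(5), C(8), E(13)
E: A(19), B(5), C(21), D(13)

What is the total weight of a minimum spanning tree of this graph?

Grow the tree from C using Prim:
Step 1: cheapest edge leaving the tree is B-C (6); add B.
Step 2: cheapest edge leaving the tree is A-B (1); add A.
Step 3: cheapest edge leaving the tree is B-D (5); add D.
Step 4: cheapest edge leaving the tree is B-E (5); add E.
MST edges: B-C, A-B, B-D, B-E; total weight 6+1+5+5 = 17.

17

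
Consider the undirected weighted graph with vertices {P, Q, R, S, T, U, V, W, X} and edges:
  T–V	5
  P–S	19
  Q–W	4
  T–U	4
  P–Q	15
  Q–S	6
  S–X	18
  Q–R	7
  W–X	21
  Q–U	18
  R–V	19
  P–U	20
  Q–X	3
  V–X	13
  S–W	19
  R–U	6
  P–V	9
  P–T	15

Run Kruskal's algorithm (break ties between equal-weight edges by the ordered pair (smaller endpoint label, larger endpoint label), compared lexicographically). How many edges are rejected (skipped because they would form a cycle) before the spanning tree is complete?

0

Sort edges by weight, then run Kruskal:
Q–X (3): add — endpoints in different components.
Q–W (4): add — endpoints in different components.
T–U (4): add — endpoints in different components.
T–V (5): add — endpoints in different components.
Q–S (6): add — endpoints in different components.
R–U (6): add — endpoints in different components.
Q–R (7): add — endpoints in different components.
P–V (9): add — endpoints in different components.
Edges rejected before the tree was complete: 0.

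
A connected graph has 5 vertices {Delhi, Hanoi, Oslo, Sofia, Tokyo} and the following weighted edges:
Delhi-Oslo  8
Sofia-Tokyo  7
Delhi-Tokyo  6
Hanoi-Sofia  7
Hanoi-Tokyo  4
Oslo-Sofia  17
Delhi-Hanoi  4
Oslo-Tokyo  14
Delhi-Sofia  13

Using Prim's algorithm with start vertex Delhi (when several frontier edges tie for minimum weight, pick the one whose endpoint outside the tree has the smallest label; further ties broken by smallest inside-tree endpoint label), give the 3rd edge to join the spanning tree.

Prim, starting at Delhi.
Step 1: cheapest edge leaving the tree is Delhi-Hanoi (4); add Hanoi.
Step 2: cheapest edge leaving the tree is Hanoi-Tokyo (4); add Tokyo.
Step 3: cheapest edge leaving the tree is Hanoi-Sofia (7); add Sofia.
Step 4: cheapest edge leaving the tree is Delhi-Oslo (8); add Oslo.
The 3rd edge added is Hanoi-Sofia.

Hanoi-Sofia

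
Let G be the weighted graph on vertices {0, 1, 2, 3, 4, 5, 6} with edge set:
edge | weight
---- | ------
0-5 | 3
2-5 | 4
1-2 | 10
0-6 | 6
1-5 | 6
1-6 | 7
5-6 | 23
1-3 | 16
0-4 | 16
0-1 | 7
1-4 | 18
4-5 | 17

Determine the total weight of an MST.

Grow the tree from 5 using Prim:
Step 1: frontier [0-5 3, 2-5 4, 1-5 6, 4-5 17, 5-6 23] → take 0-5 (3); add 0.
Step 2: frontier [0-6 6, 0-1 7, 0-4 16, 2-5 4, 1-5 6, 4-5 17, 5-6 23] → take 2-5 (4); add 2.
Step 3: frontier [0-6 6, 0-1 7, 0-4 16, 1-2 10, 1-5 6, 4-5 17, 5-6 23] → take 1-5 (6); add 1.
Step 4: frontier [0-6 6, 0-4 16, 1-6 7, 1-3 16, 1-4 18, 4-5 17, 5-6 23] → take 0-6 (6); add 6.
Step 5: frontier [0-4 16, 1-3 16, 1-4 18, 4-5 17] → take 1-3 (16); add 3.
Step 6: frontier [0-4 16, 1-4 18, 4-5 17] → take 0-4 (16); add 4.
MST edges: 0-5, 2-5, 1-5, 0-6, 1-3, 0-4; total weight 3+4+6+6+16+16 = 51.

51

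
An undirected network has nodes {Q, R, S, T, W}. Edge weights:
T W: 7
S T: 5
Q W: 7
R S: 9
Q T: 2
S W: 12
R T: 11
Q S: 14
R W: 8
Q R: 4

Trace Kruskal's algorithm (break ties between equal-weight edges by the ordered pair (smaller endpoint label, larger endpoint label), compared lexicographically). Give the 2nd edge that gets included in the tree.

Q-R

Kruskal: consider edges lightest-first.
Q T (2): add — endpoints in different components.
Q R (4): add — endpoints in different components.
S T (5): add — endpoints in different components.
Q W (7): add — endpoints in different components.
The 2nd edge added is Q R.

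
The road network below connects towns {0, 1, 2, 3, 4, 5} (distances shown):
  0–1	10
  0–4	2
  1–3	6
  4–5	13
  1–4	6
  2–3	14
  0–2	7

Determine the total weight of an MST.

Sort edges by weight, then run Kruskal:
0–4 (2): add. Components now {0,4} {1} {2} {3} {5}
1–3 (6): add. Components now {0,4} {1,3} {2} {5}
1–4 (6): add. Components now {0,1,3,4} {2} {5}
0–2 (7): add. Components now {0,1,2,3,4} {5}
0–1 (10): skip — 0 and 1 already connected.
4–5 (13): add. Components now {0,1,2,3,4,5}
MST edges: 0–4, 1–3, 1–4, 0–2, 4–5; total weight 2+6+6+7+13 = 34.

34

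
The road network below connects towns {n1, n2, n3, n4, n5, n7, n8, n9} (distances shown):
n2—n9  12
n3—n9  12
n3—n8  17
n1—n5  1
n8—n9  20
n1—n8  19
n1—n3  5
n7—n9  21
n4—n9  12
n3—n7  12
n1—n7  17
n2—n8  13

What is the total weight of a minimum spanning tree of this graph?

67

Kruskal's algorithm — process edges by increasing weight (ties by edge label):
n1—n5 (1): add — endpoints in different components.
n1—n3 (5): add — endpoints in different components.
n2—n9 (12): add — endpoints in different components.
n3—n7 (12): add — endpoints in different components.
n3—n9 (12): add — endpoints in different components.
n4—n9 (12): add — endpoints in different components.
n2—n8 (13): add — endpoints in different components.
MST edges: n1—n5, n1—n3, n2—n9, n3—n7, n3—n9, n4—n9, n2—n8; total weight 1+5+12+12+12+12+13 = 67.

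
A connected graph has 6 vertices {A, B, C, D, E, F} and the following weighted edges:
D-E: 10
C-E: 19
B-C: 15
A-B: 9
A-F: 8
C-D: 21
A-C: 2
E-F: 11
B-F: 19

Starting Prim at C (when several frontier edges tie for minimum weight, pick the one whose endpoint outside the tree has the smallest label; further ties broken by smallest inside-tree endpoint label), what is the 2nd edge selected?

A-F

Grow the tree from C using Prim:
Step 1: cheapest edge leaving the tree is A-C (2); add A.
Step 2: cheapest edge leaving the tree is A-F (8); add F.
Step 3: cheapest edge leaving the tree is A-B (9); add B.
Step 4: cheapest edge leaving the tree is E-F (11); add E.
Step 5: cheapest edge leaving the tree is D-E (10); add D.
The 2nd edge added is A-F.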